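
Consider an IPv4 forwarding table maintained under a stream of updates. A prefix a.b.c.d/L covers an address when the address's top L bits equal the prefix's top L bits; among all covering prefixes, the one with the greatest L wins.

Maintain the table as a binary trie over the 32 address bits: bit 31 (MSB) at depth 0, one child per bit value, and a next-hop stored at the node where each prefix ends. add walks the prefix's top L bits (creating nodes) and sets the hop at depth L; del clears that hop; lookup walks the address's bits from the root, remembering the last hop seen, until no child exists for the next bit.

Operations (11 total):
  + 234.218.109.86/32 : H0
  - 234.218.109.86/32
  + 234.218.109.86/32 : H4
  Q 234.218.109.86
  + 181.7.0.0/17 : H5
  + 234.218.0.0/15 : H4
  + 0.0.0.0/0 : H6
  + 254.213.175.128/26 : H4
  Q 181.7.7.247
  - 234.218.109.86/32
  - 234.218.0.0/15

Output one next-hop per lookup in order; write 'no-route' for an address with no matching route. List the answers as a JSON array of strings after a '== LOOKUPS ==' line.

Trace:
  + 234.218.109.86/32 (H0) depth=32
  del 234.218.109.86/32 (clear depth 32)
  + 234.218.109.86/32 (H4) depth=32
  lookup 234.218.109.86: bits 11101010110110100110110101010110 walk d0:-→d1:-→d2:-→d3:-→d4:-→d5:-→d6:-→d7:-→d8:-→d9:-→d10:-→d11:-→d12:-→d13:-→d14:-→d15:-→d16:-→d17:-→d18:-→d19:-→d20:-→d21:-→d22:-→d23:-→d24:-→d25:-→d26:-→d27:-→d28:-→d29:-→d30:-→d31:-→d32:H4 -> H4
  + 181.7.0.0/17 (H5) depth=17
  + 234.218.0.0/15 (H4) depth=15
  + 0.0.0.0/0 (H6) depth=0
  + 254.213.175.128/26 (H4) depth=26
  lookup 181.7.7.247: bits 10110101000001110 walk d0:H6→d1:-→d2:-→d3:-→d4:-→d5:-→d6:-→d7:-→d8:-→d9:-→d10:-→d11:-→d12:-→d13:-→d14:-→d15:-→d16:-→d17:H5 -> H5
  del 234.218.109.86/32 (clear depth 32)
  del 234.218.0.0/15 (clear depth 15)

== LOOKUPS ==
["H4","H5"]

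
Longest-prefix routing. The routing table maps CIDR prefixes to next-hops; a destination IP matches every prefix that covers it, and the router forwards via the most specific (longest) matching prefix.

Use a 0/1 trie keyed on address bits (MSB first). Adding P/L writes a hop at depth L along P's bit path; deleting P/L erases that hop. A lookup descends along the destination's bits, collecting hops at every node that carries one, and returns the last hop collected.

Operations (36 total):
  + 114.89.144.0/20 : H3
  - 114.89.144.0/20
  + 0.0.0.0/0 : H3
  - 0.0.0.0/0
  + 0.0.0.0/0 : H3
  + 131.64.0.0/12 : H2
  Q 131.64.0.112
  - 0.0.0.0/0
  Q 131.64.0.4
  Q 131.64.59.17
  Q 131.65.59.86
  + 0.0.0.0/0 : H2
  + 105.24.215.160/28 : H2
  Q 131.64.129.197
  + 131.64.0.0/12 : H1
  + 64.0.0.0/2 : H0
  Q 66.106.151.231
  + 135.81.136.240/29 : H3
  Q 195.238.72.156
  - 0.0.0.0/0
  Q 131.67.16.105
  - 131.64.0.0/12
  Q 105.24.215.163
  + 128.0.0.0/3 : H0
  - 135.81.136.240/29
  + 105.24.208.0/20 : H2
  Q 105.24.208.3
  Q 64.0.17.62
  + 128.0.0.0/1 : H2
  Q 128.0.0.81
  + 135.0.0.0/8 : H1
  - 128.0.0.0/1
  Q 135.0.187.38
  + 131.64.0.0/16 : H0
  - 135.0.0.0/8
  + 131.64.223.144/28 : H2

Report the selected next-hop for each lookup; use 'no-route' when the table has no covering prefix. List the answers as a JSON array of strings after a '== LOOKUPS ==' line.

Apply in order:
  + 114.89.144.0/20 (H3) depth=20
  - 114.89.144.0/20 clear@20
  + 0.0.0.0/0 (H3) depth=0
  - 0.0.0.0/0 clear@0
  + 0.0.0.0/0 (H3) depth=0
  + 131.64.0.0/12 (H2) depth=12
  Q 131.64.0.112: descend 100000110100 ; hops seen [H3,H2] ; pick H2
  - 0.0.0.0/0 clear@0
  Q 131.64.0.4: descend 100000110100 ; hops seen [H2] ; pick H2
  Q 131.64.59.17: descend 100000110100 ; hops seen [H2] ; pick H2
  Q 131.65.59.86: descend 100000110100 ; hops seen [H2] ; pick H2
  + 0.0.0.0/0 (H2) depth=0
  + 105.24.215.160/28 (H2) depth=28
  Q 131.64.129.197: descend 100000110100 ; hops seen [H2,H2] ; pick H2
  + 131.64.0.0/12 (H1) depth=12
  + 64.0.0.0/2 (H0) depth=2
  Q 66.106.151.231: descend 01 ; hops seen [H2,H0] ; pick H0
  + 135.81.136.240/29 (H3) depth=29
  Q 195.238.72.156: descend 1 ; hops seen [H2] ; pick H2
  - 0.0.0.0/0 clear@0
  Q 131.67.16.105: descend 100000110100 ; hops seen [H1] ; pick H1
  - 131.64.0.0/12 clear@12
  Q 105.24.215.163: descend 0110100100011000110101111010 ; hops seen [H0,H2] ; pick H2
  + 128.0.0.0/3 (H0) depth=3
  - 135.81.136.240/29 clear@29
  + 105.24.208.0/20 (H2) depth=20
  Q 105.24.208.3: descend 011010010001100011010 ; hops seen [H0,H2] ; pick H2
  Q 64.0.17.62: descend 01 ; hops seen [H0] ; pick H0
  + 128.0.0.0/1 (H2) depth=1
  Q 128.0.0.81: descend 100000 ; hops seen [H2,H0] ; pick H0
  + 135.0.0.0/8 (H1) depth=8
  - 128.0.0.0/1 clear@1
  Q 135.0.187.38: descend 100001110 ; hops seen [H0,H1] ; pick H1
  + 131.64.0.0/16 (H0) depth=16
  - 135.0.0.0/8 clear@8
  + 131.64.223.144/28 (H2) depth=28

== LOOKUPS ==
["H2","H2","H2","H2","H2","H0","H2","H1","H2","H2","H0","H0","H1"]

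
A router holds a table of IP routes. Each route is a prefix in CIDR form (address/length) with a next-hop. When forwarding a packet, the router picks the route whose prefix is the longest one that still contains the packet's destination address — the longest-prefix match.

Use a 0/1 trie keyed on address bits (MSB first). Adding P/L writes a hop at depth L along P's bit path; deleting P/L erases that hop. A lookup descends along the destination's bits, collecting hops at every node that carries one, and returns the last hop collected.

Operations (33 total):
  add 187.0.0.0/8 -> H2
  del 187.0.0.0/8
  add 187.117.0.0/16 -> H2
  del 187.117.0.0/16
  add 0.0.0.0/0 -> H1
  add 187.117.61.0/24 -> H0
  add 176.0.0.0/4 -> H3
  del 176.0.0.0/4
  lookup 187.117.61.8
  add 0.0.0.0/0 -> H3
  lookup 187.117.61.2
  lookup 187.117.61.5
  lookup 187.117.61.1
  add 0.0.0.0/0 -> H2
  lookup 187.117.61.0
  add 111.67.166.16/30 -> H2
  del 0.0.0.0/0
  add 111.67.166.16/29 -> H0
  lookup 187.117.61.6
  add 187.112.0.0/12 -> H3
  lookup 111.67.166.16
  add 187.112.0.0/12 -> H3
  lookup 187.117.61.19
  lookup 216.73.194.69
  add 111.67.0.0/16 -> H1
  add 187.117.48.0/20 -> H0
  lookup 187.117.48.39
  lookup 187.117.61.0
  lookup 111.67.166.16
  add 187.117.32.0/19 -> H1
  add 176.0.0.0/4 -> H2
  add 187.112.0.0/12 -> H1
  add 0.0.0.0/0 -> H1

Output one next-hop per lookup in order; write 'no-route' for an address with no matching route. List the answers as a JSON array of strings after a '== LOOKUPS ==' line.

Apply in order:
  + 187.0.0.0/8 (H2) depth=8
  del 187.0.0.0/8 (clear depth 8)
  + 187.117.0.0/16 (H2) depth=16
  del 187.117.0.0/16 (clear depth 16)
  + 0.0.0.0/0 (H1) depth=0
  + 187.117.61.0/24 (H0) depth=24
  + 176.0.0.0/4 (H3) depth=4
  del 176.0.0.0/4 (clear depth 4)
  Q 187.117.61.8: descend 101110110111010100111101 ; hops seen [H1,H0] ; pick H0
  + 0.0.0.0/0 (H3) depth=0
  Q 187.117.61.2: descend 101110110111010100111101 ; hops seen [H3,H0] ; pick H0
  Q 187.117.61.5: descend 101110110111010100111101 ; hops seen [H3,H0] ; pick H0
  Q 187.117.61.1: descend 101110110111010100111101 ; hops seen [H3,H0] ; pick H0
  + 0.0.0.0/0 (H2) depth=0
  Q 187.117.61.0: descend 101110110111010100111101 ; hops seen [H2,H0] ; pick H0
  + 111.67.166.16/30 (H2) depth=30
  del 0.0.0.0/0 (clear depth 0)
  + 111.67.166.16/29 (H0) depth=29
  Q 187.117.61.6: descend 101110110111010100111101 ; hops seen [H0] ; pick H0
  + 187.112.0.0/12 (H3) depth=12
  Q 111.67.166.16: descend 011011110100001110100110000100 ; hops seen [H0,H2] ; pick H2
  + 187.112.0.0/12 (H3) depth=12
  Q 187.117.61.19: descend 101110110111010100111101 ; hops seen [H3,H0] ; pick H0
  Q 216.73.194.69: descend 1 ; hops seen [∅] ; pick no-route
  + 111.67.0.0/16 (H1) depth=16
  + 187.117.48.0/20 (H0) depth=20
  Q 187.117.48.39: descend 10111011011101010011 ; hops seen [H3,H0] ; pick H0
  Q 187.117.61.0: descend 101110110111010100111101 ; hops seen [H3,H0,H0] ; pick H0
  Q 111.67.166.16: descend 011011110100001110100110000100 ; hops seen [H1,H0,H2] ; pick H2
  + 187.117.32.0/19 (H1) depth=19
  + 176.0.0.0/4 (H2) depth=4
  + 187.112.0.0/12 (H1) depth=12
  + 0.0.0.0/0 (H1) depth=0

== LOOKUPS ==
["H0","H0","H0","H0","H0","H0","H2","H0","no-route","H0","H0","H2"]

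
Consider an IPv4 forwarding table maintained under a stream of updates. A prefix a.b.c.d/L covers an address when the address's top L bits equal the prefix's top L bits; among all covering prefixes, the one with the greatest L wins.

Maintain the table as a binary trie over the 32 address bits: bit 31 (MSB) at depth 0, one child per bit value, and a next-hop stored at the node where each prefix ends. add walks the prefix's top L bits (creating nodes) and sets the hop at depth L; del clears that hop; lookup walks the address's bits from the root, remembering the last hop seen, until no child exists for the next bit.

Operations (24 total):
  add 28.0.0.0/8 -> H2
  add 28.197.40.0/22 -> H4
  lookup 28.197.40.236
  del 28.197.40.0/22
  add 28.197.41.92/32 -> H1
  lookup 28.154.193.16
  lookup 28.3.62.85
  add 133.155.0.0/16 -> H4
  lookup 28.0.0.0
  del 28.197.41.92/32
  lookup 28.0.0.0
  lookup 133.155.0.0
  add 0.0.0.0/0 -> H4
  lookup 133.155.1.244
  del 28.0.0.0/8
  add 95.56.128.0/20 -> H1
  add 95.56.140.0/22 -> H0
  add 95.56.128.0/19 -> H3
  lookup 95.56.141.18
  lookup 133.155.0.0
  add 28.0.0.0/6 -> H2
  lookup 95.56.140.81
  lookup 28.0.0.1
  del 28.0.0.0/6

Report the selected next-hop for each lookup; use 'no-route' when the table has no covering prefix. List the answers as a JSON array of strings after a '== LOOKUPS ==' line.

Trace:
  add 28.0.0.0/8 -> H2 at depth 8
  add 28.197.40.0/22 -> H4 at depth 22
  ? 28.197.40.236  path d0:-→d1:-→d2:-→d3:-→d4:-→d5:-→d6:-→d7:-→d8:H2→d9:-→d10:-→d11:-→d12:-→d13:-→d14:-→d15:-→d16:-→d17:-→d18:-→d19:-→d20:-→d21:-→d22:H4  best=H4
  del 28.197.40.0/22 (clear depth 22)
  add 28.197.41.92/32 -> H1 at depth 32
  ? 28.154.193.16  path d0:-→d1:-→d2:-→d3:-→d4:-→d5:-→d6:-→d7:-→d8:H2→d9:-  best=H2
  ? 28.3.62.85  path d0:-→d1:-→d2:-→d3:-→d4:-→d5:-→d6:-→d7:-→d8:H2  best=H2
  add 133.155.0.0/16 -> H4 at depth 16
  ? 28.0.0.0  path d0:-→d1:-→d2:-→d3:-→d4:-→d5:-→d6:-→d7:-→d8:H2  best=H2
  del 28.197.41.92/32 (clear depth 32)
  ? 28.0.0.0  path d0:-→d1:-→d2:-→d3:-→d4:-→d5:-→d6:-→d7:-→d8:H2  best=H2
  ? 133.155.0.0  path d0:-→d1:-→d2:-→d3:-→d4:-→d5:-→d6:-→d7:-→d8:-→d9:-→d10:-→d11:-→d12:-→d13:-→d14:-→d15:-→d16:H4  best=H4
  add 0.0.0.0/0 -> H4 at depth 0
  ? 133.155.1.244  path d0:H4→d1:-→d2:-→d3:-→d4:-→d5:-→d6:-→d7:-→d8:-→d9:-→d10:-→d11:-→d12:-→d13:-→d14:-→d15:-→d16:H4  best=H4
  del 28.0.0.0/8 (clear depth 8)
  add 95.56.128.0/20 -> H1 at depth 20
  add 95.56.140.0/22 -> H0 at depth 22
  add 95.56.128.0/19 -> H3 at depth 19
  ? 95.56.141.18  path d0:H4→d1:-→d2:-→d3:-→d4:-→d5:-→d6:-→d7:-→d8:-→d9:-→d10:-→d11:-→d12:-→d13:-→d14:-→d15:-→d16:-→d17:-→d18:-→d19:H3→d20:H1→d21:-→d22:H0  best=H0
  ? 133.155.0.0  path d0:H4→d1:-→d2:-→d3:-→d4:-→d5:-→d6:-→d7:-→d8:-→d9:-→d10:-→d11:-→d12:-→d13:-→d14:-→d15:-→d16:H4  best=H4
  add 28.0.0.0/6 -> H2 at depth 6
  ? 95.56.140.81  path d0:H4→d1:-→d2:-→d3:-→d4:-→d5:-→d6:-→d7:-→d8:-→d9:-→d10:-→d11:-→d12:-→d13:-→d14:-→d15:-→d16:-→d17:-→d18:-→d19:H3→d20:H1→d21:-→d22:H0  best=H0
  ? 28.0.0.1  path d0:H4→d1:-→d2:-→d3:-→d4:-→d5:-→d6:H2→d7:-→d8:-  best=H2
  del 28.0.0.0/6 (clear depth 6)

== LOOKUPS ==
["H4","H2","H2","H2","H2","H4","H4","H0","H4","H0","H2"]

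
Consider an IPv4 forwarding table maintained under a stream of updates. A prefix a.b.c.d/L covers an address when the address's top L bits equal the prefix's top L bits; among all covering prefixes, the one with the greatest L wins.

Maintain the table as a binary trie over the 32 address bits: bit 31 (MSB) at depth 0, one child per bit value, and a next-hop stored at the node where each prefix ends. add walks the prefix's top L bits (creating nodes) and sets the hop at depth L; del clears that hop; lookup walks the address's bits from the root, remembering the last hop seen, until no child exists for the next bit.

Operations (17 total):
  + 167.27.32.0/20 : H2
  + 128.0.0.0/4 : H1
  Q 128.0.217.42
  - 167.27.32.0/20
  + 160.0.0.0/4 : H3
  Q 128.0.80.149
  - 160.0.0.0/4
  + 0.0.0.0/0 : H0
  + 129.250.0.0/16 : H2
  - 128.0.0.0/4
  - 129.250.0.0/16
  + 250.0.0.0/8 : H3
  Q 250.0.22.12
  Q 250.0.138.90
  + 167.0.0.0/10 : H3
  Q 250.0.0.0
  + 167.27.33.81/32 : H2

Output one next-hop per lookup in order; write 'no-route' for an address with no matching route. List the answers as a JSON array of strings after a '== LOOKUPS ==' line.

Process each operation:
  + 167.27.32.0/20 (H2) depth=20
  + 128.0.0.0/4 (H1) depth=4
  ? 128.0.217.42  path d0:-→d1:-→d2:-→d3:-→d4:H1  best=H1
  - 167.27.32.0/20 clear@20
  + 160.0.0.0/4 (H3) depth=4
  ? 128.0.80.149  path d0:-→d1:-→d2:-→d3:-→d4:H1  best=H1
  - 160.0.0.0/4 clear@4
  + 0.0.0.0/0 (H0) depth=0
  + 129.250.0.0/16 (H2) depth=16
  - 128.0.0.0/4 clear@4
  - 129.250.0.0/16 clear@16
  + 250.0.0.0/8 (H3) depth=8
  ? 250.0.22.12  path d0:H0→d1:-→d2:-→d3:-→d4:-→d5:-→d6:-→d7:-→d8:H3  best=H3
  ? 250.0.138.90  path d0:H0→d1:-→d2:-→d3:-→d4:-→d5:-→d6:-→d7:-→d8:H3  best=H3
  + 167.0.0.0/10 (H3) depth=10
  ? 250.0.0.0  path d0:H0→d1:-→d2:-→d3:-→d4:-→d5:-→d6:-→d7:-→d8:H3  best=H3
  + 167.27.33.81/32 (H2) depth=32

== LOOKUPS ==
["H1","H1","H3","H3","H3"]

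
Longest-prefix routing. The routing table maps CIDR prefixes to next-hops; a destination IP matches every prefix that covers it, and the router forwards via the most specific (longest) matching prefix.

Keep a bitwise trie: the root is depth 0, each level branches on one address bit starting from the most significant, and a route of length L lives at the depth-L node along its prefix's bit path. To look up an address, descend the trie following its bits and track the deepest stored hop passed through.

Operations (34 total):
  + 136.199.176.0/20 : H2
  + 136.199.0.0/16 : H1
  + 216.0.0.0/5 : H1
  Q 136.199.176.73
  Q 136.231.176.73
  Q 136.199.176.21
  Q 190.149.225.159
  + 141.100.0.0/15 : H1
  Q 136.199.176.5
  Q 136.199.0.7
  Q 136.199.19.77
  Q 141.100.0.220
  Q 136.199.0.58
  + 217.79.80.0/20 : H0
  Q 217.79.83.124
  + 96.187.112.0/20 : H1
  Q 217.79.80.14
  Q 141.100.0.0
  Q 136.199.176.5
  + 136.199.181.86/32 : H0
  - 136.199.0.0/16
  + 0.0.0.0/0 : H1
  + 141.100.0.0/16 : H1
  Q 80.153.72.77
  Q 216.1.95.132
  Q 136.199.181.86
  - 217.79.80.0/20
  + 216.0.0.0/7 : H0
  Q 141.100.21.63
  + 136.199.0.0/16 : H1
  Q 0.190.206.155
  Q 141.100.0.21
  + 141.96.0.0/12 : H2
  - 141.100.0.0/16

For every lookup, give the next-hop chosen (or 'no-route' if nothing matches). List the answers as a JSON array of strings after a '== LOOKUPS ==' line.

Process each operation:
  add 136.199.176.0/20 -> H2 at depth 20
  add 136.199.0.0/16 -> H1 at depth 16
  add 216.0.0.0/5 -> H1 at depth 5
  ? 136.199.176.73  path d0:-→d1:-→d2:-→d3:-→d4:-→d5:-→d6:-→d7:-→d8:-→d9:-→d10:-→d11:-→d12:-→d13:-→d14:-→d15:-→d16:H1→d17:-→d18:-→d19:-→d20:H2  best=H2
  ? 136.231.176.73  path d0:-→d1:-→d2:-→d3:-→d4:-→d5:-→d6:-→d7:-→d8:-→d9:-→d10:-  best=no-route
  ? 136.199.176.21  path d0:-→d1:-→d2:-→d3:-→d4:-→d5:-→d6:-→d7:-→d8:-→d9:-→d10:-→d11:-→d12:-→d13:-→d14:-→d15:-→d16:H1→d17:-→d18:-→d19:-→d20:H2  best=H2
  ? 190.149.225.159  path d0:-→d1:-→d2:-  best=no-route
  add 141.100.0.0/15 -> H1 at depth 15
  ? 136.199.176.5  path d0:-→d1:-→d2:-→d3:-→d4:-→d5:-→d6:-→d7:-→d8:-→d9:-→d10:-→d11:-→d12:-→d13:-→d14:-→d15:-→d16:H1→d17:-→d18:-→d19:-→d20:H2  best=H2
  ? 136.199.0.7  path d0:-→d1:-→d2:-→d3:-→d4:-→d5:-→d6:-→d7:-→d8:-→d9:-→d10:-→d11:-→d12:-→d13:-→d14:-→d15:-→d16:H1  best=H1
  ? 136.199.19.77  path d0:-→d1:-→d2:-→d3:-→d4:-→d5:-→d6:-→d7:-→d8:-→d9:-→d10:-→d11:-→d12:-→d13:-→d14:-→d15:-→d16:H1  best=H1
  ? 141.100.0.220  path d0:-→d1:-→d2:-→d3:-→d4:-→d5:-→d6:-→d7:-→d8:-→d9:-→d10:-→d11:-→d12:-→d13:-→d14:-→d15:H1  best=H1
  ? 136.199.0.58  path d0:-→d1:-→d2:-→d3:-→d4:-→d5:-→d6:-→d7:-→d8:-→d9:-→d10:-→d11:-→d12:-→d13:-→d14:-→d15:-→d16:H1  best=H1
  add 217.79.80.0/20 -> H0 at depth 20
  ? 217.79.83.124  path d0:-→d1:-→d2:-→d3:-→d4:-→d5:H1→d6:-→d7:-→d8:-→d9:-→d10:-→d11:-→d12:-→d13:-→d14:-→d15:-→d16:-→d17:-→d18:-→d19:-→d20:H0  best=H0
  add 96.187.112.0/20 -> H1 at depth 20
  ? 217.79.80.14  path d0:-→d1:-→d2:-→d3:-→d4:-→d5:H1→d6:-→d7:-→d8:-→d9:-→d10:-→d11:-→d12:-→d13:-→d14:-→d15:-→d16:-→d17:-→d18:-→d19:-→d20:H0  best=H0
  ? 141.100.0.0  path d0:-→d1:-→d2:-→d3:-→d4:-→d5:-→d6:-→d7:-→d8:-→d9:-→d10:-→d11:-→d12:-→d13:-→d14:-→d15:H1  best=H1
  ? 136.199.176.5  path d0:-→d1:-→d2:-→d3:-→d4:-→d5:-→d6:-→d7:-→d8:-→d9:-→d10:-→d11:-→d12:-→d13:-→d14:-→d15:-→d16:H1→d17:-→d18:-→d19:-→d20:H2  best=H2
  add 136.199.181.86/32 -> H0 at depth 32
  - 136.199.0.0/16 clear@16
  add 0.0.0.0/0 -> H1 at depth 0
  add 141.100.0.0/16 -> H1 at depth 16
  ? 80.153.72.77  path d0:H1→d1:-→d2:-  best=H1
  ? 216.1.95.132  path d0:H1→d1:-→d2:-→d3:-→d4:-→d5:H1→d6:-→d7:-  best=H1
  ? 136.199.181.86  path d0:H1→d1:-→d2:-→d3:-→d4:-→d5:-→d6:-→d7:-→d8:-→d9:-→d10:-→d11:-→d12:-→d13:-→d14:-→d15:-→d16:-→d17:-→d18:-→d19:-→d20:H2→d21:-→d22:-→d23:-→d24:-→d25:-→d26:-→d27:-→d28:-→d29:-→d30:-→d31:-→d32:H0  best=H0
  - 217.79.80.0/20 clear@20
  add 216.0.0.0/7 -> H0 at depth 7
  ? 141.100.21.63  path d0:H1→d1:-→d2:-→d3:-→d4:-→d5:-→d6:-→d7:-→d8:-→d9:-→d10:-→d11:-→d12:-→d13:-→d14:-→d15:H1→d16:H1  best=H1
  add 136.199.0.0/16 -> H1 at depth 16
  ? 0.190.206.155  path d0:H1→d1:-  best=H1
  ? 141.100.0.21  path d0:H1→d1:-→d2:-→d3:-→d4:-→d5:-→d6:-→d7:-→d8:-→d9:-→d10:-→d11:-→d12:-→d13:-→d14:-→d15:H1→d16:H1  best=H1
  add 141.96.0.0/12 -> H2 at depth 12
  - 141.100.0.0/16 clear@16

== LOOKUPS ==
["H2","no-route","H2","no-route","H2","H1","H1","H1","H1","H0","H0","H1","H2","H1","H1","H0","H1","H1","H1"]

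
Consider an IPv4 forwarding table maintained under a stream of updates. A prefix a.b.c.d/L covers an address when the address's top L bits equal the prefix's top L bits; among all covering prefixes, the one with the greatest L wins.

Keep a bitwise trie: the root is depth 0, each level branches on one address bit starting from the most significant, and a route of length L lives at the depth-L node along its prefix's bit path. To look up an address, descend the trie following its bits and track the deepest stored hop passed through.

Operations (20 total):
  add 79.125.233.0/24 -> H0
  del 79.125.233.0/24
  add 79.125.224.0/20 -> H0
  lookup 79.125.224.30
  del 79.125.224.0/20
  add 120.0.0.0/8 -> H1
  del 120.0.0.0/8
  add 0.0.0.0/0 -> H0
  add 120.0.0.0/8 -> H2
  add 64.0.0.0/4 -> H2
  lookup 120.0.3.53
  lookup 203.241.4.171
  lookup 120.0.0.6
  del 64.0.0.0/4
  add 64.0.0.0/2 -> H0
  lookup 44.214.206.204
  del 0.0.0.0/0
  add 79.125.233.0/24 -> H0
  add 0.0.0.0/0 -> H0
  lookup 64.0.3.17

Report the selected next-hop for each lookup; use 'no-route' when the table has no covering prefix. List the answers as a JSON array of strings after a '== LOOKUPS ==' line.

Process each operation:
  + 79.125.233.0/24 (H0) depth=24
  - 79.125.233.0/24 clear@24
  + 79.125.224.0/20 (H0) depth=20
  ? 79.125.224.30  path d0:-→d1:-→d2:-→d3:-→d4:-→d5:-→d6:-→d7:-→d8:-→d9:-→d10:-→d11:-→d12:-→d13:-→d14:-→d15:-→d16:-→d17:-→d18:-→d19:-→d20:H0  best=H0
  - 79.125.224.0/20 clear@20
  + 120.0.0.0/8 (H1) depth=8
  - 120.0.0.0/8 clear@8
  + 0.0.0.0/0 (H0) depth=0
  + 120.0.0.0/8 (H2) depth=8
  + 64.0.0.0/4 (H2) depth=4
  ? 120.0.3.53  path d0:H0→d1:-→d2:-→d3:-→d4:-→d5:-→d6:-→d7:-→d8:H2  best=H2
  ? 203.241.4.171  path d0:H0  best=H0
  ? 120.0.0.6  path d0:H0→d1:-→d2:-→d3:-→d4:-→d5:-→d6:-→d7:-→d8:H2  best=H2
  - 64.0.0.0/4 clear@4
  + 64.0.0.0/2 (H0) depth=2
  ? 44.214.206.204  path d0:H0→d1:-  best=H0
  - 0.0.0.0/0 clear@0
  + 79.125.233.0/24 (H0) depth=24
  + 0.0.0.0/0 (H0) depth=0
  ? 64.0.3.17  path d0:H0→d1:-→d2:H0→d3:-→d4:-  best=H0

== LOOKUPS ==
["H0","H2","H0","H2","H0","H0"]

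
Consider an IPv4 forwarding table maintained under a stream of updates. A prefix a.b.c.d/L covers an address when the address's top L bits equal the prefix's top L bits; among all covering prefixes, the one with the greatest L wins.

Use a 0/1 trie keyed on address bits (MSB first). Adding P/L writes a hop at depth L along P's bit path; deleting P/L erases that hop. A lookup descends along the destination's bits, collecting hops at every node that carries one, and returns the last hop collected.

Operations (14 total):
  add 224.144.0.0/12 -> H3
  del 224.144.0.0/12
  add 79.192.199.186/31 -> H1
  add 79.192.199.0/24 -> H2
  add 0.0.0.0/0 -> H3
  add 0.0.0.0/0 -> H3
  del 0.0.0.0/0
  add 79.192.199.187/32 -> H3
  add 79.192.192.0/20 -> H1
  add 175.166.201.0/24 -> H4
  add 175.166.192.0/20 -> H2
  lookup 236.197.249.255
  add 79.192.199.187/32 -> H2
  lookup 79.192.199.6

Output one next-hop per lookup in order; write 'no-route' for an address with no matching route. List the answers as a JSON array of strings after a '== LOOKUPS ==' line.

Trace:
  + 224.144.0.0/12 (H3) depth=12
  - 224.144.0.0/12 clear@12
  + 79.192.199.186/31 (H1) depth=31
  + 79.192.199.0/24 (H2) depth=24
  + 0.0.0.0/0 (H3) depth=0
  + 0.0.0.0/0 (H3) depth=0
  - 0.0.0.0/0 clear@0
  + 79.192.199.187/32 (H3) depth=32
  + 79.192.192.0/20 (H1) depth=20
  + 175.166.201.0/24 (H4) depth=24
  + 175.166.192.0/20 (H2) depth=20
  Q 236.197.249.255: descend 1110 ; hops seen [∅] ; pick no-route
  + 79.192.199.187/32 (H2) depth=32
  Q 79.192.199.6: descend 010011111100000011000111 ; hops seen [H1,H2] ; pick H2

== LOOKUPS ==
["no-route","H2"]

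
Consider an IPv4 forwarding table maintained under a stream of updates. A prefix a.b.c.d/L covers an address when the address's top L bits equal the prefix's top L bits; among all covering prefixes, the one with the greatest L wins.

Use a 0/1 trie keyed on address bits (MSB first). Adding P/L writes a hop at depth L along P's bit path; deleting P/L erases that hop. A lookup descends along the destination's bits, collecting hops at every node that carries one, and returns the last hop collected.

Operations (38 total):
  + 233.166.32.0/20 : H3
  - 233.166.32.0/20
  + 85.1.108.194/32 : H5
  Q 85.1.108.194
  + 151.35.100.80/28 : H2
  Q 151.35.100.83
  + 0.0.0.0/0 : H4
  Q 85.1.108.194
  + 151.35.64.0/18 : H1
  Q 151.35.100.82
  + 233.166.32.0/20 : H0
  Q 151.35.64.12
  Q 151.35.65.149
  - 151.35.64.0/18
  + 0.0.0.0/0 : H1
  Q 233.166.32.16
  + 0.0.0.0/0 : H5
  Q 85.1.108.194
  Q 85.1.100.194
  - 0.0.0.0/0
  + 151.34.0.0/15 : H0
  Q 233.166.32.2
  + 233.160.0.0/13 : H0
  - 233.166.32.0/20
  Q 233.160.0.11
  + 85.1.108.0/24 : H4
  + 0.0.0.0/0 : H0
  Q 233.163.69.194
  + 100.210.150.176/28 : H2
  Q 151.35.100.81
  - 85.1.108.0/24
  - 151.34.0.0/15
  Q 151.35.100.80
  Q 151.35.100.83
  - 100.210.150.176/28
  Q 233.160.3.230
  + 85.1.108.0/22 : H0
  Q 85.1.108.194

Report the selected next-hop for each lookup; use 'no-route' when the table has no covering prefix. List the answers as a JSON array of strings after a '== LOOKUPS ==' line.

Process each operation:
  add 233.166.32.0/20 -> H3 at depth 20
  - 233.166.32.0/20 clear@20
  add 85.1.108.194/32 -> H5 at depth 32
  ? 85.1.108.194  path d0:-→d1:-→d2:-→d3:-→d4:-→d5:-→d6:-→d7:-→d8:-→d9:-→d10:-→d11:-→d12:-→d13:-→d14:-→d15:-→d16:-→d17:-→d18:-→d19:-→d20:-→d21:-→d22:-→d23:-→d24:-→d25:-→d26:-→d27:-→d28:-→d29:-→d30:-→d31:-→d32:H5  best=H5
  add 151.35.100.80/28 -> H2 at depth 28
  ? 151.35.100.83  path d0:-→d1:-→d2:-→d3:-→d4:-→d5:-→d6:-→d7:-→d8:-→d9:-→d10:-→d11:-→d12:-→d13:-→d14:-→d15:-→d16:-→d17:-→d18:-→d19:-→d20:-→d21:-→d22:-→d23:-→d24:-→d25:-→d26:-→d27:-→d28:H2  best=H2
  add 0.0.0.0/0 -> H4 at depth 0
  ? 85.1.108.194  path d0:H4→d1:-→d2:-→d3:-→d4:-→d5:-→d6:-→d7:-→d8:-→d9:-→d10:-→d11:-→d12:-→d13:-→d14:-→d15:-→d16:-→d17:-→d18:-→d19:-→d20:-→d21:-→d22:-→d23:-→d24:-→d25:-→d26:-→d27:-→d28:-→d29:-→d30:-→d31:-→d32:H5  best=H5
  add 151.35.64.0/18 -> H1 at depth 18
  ? 151.35.100.82  path d0:H4→d1:-→d2:-→d3:-→d4:-→d5:-→d6:-→d7:-→d8:-→d9:-→d10:-→d11:-→d12:-→d13:-→d14:-→d15:-→d16:-→d17:-→d18:H1→d19:-→d20:-→d21:-→d22:-→d23:-→d24:-→d25:-→d26:-→d27:-→d28:H2  best=H2
  add 233.166.32.0/20 -> H0 at depth 20
  ? 151.35.64.12  path d0:H4→d1:-→d2:-→d3:-→d4:-→d5:-→d6:-→d7:-→d8:-→d9:-→d10:-→d11:-→d12:-→d13:-→d14:-→d15:-→d16:-→d17:-→d18:H1  best=H1
  ? 151.35.65.149  path d0:H4→d1:-→d2:-→d3:-→d4:-→d5:-→d6:-→d7:-→d8:-→d9:-→d10:-→d11:-→d12:-→d13:-→d14:-→d15:-→d16:-→d17:-→d18:H1  best=H1
  - 151.35.64.0/18 clear@18
  add 0.0.0.0/0 -> H1 at depth 0
  ? 233.166.32.16  path d0:H1→d1:-→d2:-→d3:-→d4:-→d5:-→d6:-→d7:-→d8:-→d9:-→d10:-→d11:-→d12:-→d13:-→d14:-→d15:-→d16:-→d17:-→d18:-→d19:-→d20:H0  best=H0
  add 0.0.0.0/0 -> H5 at depth 0
  ? 85.1.108.194  path d0:H5→d1:-→d2:-→d3:-→d4:-→d5:-→d6:-→d7:-→d8:-→d9:-→d10:-→d11:-→d12:-→d13:-→d14:-→d15:-→d16:-→d17:-→d18:-→d19:-→d20:-→d21:-→d22:-→d23:-→d24:-→d25:-→d26:-→d27:-→d28:-→d29:-→d30:-→d31:-→d32:H5  best=H5
  ? 85.1.100.194  path d0:H5→d1:-→d2:-→d3:-→d4:-→d5:-→d6:-→d7:-→d8:-→d9:-→d10:-→d11:-→d12:-→d13:-→d14:-→d15:-→d16:-→d17:-→d18:-→d19:-→d20:-  best=H5
  - 0.0.0.0/0 clear@0
  add 151.34.0.0/15 -> H0 at depth 15
  ? 233.166.32.2  path d0:-→d1:-→d2:-→d3:-→d4:-→d5:-→d6:-→d7:-→d8:-→d9:-→d10:-→d11:-→d12:-→d13:-→d14:-→d15:-→d16:-→d17:-→d18:-→d19:-→d20:H0  best=H0
  add 233.160.0.0/13 -> H0 at depth 13
  - 233.166.32.0/20 clear@20
  ? 233.160.0.11  path d0:-→d1:-→d2:-→d3:-→d4:-→d5:-→d6:-→d7:-→d8:-→d9:-→d10:-→d11:-→d12:-→d13:H0  best=H0
  add 85.1.108.0/24 -> H4 at depth 24
  add 0.0.0.0/0 -> H0 at depth 0
  ? 233.163.69.194  path d0:H0→d1:-→d2:-→d3:-→d4:-→d5:-→d6:-→d7:-→d8:-→d9:-→d10:-→d11:-→d12:-→d13:H0  best=H0
  add 100.210.150.176/28 -> H2 at depth 28
  ? 151.35.100.81  path d0:H0→d1:-→d2:-→d3:-→d4:-→d5:-→d6:-→d7:-→d8:-→d9:-→d10:-→d11:-→d12:-→d13:-→d14:-→d15:H0→d16:-→d17:-→d18:-→d19:-→d20:-→d21:-→d22:-→d23:-→d24:-→d25:-→d26:-→d27:-→d28:H2  best=H2
  - 85.1.108.0/24 clear@24
  - 151.34.0.0/15 clear@15
  ? 151.35.100.80  path d0:H0→d1:-→d2:-→d3:-→d4:-→d5:-→d6:-→d7:-→d8:-→d9:-→d10:-→d11:-→d12:-→d13:-→d14:-→d15:-→d16:-→d17:-→d18:-→d19:-→d20:-→d21:-→d22:-→d23:-→d24:-→d25:-→d26:-→d27:-→d28:H2  best=H2
  ? 151.35.100.83  path d0:H0→d1:-→d2:-→d3:-→d4:-→d5:-→d6:-→d7:-→d8:-→d9:-→d10:-→d11:-→d12:-→d13:-→d14:-→d15:-→d16:-→d17:-→d18:-→d19:-→d20:-→d21:-→d22:-→d23:-→d24:-→d25:-→d26:-→d27:-→d28:H2  best=H2
  - 100.210.150.176/28 clear@28
  ? 233.160.3.230  path d0:H0→d1:-→d2:-→d3:-→d4:-→d5:-→d6:-→d7:-→d8:-→d9:-→d10:-→d11:-→d12:-→d13:H0  best=H0
  add 85.1.108.0/22 -> H0 at depth 22
  ? 85.1.108.194  path d0:H0→d1:-→d2:-→d3:-→d4:-→d5:-→d6:-→d7:-→d8:-→d9:-→d10:-→d11:-→d12:-→d13:-→d14:-→d15:-→d16:-→d17:-→d18:-→d19:-→d20:-→d21:-→d22:H0→d23:-→d24:-→d25:-→d26:-→d27:-→d28:-→d29:-→d30:-→d31:-→d32:H5  best=H5

== LOOKUPS ==
["H5","H2","H5","H2","H1","H1","H0","H5","H5","H0","H0","H0","H2","H2","H2","H0","H5"]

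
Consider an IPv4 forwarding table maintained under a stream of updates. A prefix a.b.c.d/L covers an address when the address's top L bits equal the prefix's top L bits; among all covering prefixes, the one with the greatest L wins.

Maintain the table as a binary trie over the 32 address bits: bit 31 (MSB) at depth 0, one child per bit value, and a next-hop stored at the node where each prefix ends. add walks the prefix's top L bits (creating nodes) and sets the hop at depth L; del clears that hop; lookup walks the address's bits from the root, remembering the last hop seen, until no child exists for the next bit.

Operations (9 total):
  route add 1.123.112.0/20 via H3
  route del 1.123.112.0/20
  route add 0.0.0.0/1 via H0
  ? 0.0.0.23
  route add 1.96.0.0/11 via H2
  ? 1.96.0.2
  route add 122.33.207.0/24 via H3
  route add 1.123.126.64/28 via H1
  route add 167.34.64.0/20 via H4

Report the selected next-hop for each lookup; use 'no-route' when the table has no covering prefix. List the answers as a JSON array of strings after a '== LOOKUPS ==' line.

Apply in order:
  add 1.123.112.0/20 -> H3 at depth 20
  - 1.123.112.0/20 clear@20
  add 0.0.0.0/1 -> H0 at depth 1
  Q 0.0.0.23: descend 0000000 ; hops seen [H0] ; pick H0
  add 1.96.0.0/11 -> H2 at depth 11
  Q 1.96.0.2: descend 00000001011 ; hops seen [H0,H2] ; pick H2
  add 122.33.207.0/24 -> H3 at depth 24
  add 1.123.126.64/28 -> H1 at depth 28
  add 167.34.64.0/20 -> H4 at depth 20

== LOOKUPS ==
["H0","H2"]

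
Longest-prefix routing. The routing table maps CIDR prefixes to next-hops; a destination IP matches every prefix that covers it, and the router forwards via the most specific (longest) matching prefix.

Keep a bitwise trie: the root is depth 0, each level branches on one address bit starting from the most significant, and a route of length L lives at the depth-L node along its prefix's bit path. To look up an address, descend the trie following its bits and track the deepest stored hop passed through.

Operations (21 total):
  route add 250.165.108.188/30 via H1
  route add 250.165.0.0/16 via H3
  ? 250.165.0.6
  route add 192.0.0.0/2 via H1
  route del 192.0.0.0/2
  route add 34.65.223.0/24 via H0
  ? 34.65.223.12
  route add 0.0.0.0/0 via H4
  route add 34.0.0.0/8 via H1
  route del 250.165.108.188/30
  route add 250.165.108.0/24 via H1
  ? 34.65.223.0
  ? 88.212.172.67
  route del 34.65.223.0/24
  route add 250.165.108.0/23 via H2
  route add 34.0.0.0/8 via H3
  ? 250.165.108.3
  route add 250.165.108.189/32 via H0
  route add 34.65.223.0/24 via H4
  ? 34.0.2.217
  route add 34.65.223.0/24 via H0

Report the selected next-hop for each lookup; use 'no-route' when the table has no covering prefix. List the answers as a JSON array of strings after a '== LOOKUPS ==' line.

Process each operation:
  + 250.165.108.188/30 (H1) depth=30
  + 250.165.0.0/16 (H3) depth=16
  ? 250.165.0.6  path d0:-→d1:-→d2:-→d3:-→d4:-→d5:-→d6:-→d7:-→d8:-→d9:-→d10:-→d11:-→d12:-→d13:-→d14:-→d15:-→d16:H3→d17:-  best=H3
  + 192.0.0.0/2 (H1) depth=2
  - 192.0.0.0/2 clear@2
  + 34.65.223.0/24 (H0) depth=24
  ? 34.65.223.12  path d0:-→d1:-→d2:-→d3:-→d4:-→d5:-→d6:-→d7:-→d8:-→d9:-→d10:-→d11:-→d12:-→d13:-→d14:-→d15:-→d16:-→d17:-→d18:-→d19:-→d20:-→d21:-→d22:-→d23:-→d24:H0  best=H0
  + 0.0.0.0/0 (H4) depth=0
  + 34.0.0.0/8 (H1) depth=8
  - 250.165.108.188/30 clear@30
  + 250.165.108.0/24 (H1) depth=24
  ? 34.65.223.0  path d0:H4→d1:-→d2:-→d3:-→d4:-→d5:-→d6:-→d7:-→d8:H1→d9:-→d10:-→d11:-→d12:-→d13:-→d14:-→d15:-→d16:-→d17:-→d18:-→d19:-→d20:-→d21:-→d22:-→d23:-→d24:H0  best=H0
  ? 88.212.172.67  path d0:H4→d1:-  best=H4
  - 34.65.223.0/24 clear@24
  + 250.165.108.0/23 (H2) depth=23
  + 34.0.0.0/8 (H3) depth=8
  ? 250.165.108.3  path d0:H4→d1:-→d2:-→d3:-→d4:-→d5:-→d6:-→d7:-→d8:-→d9:-→d10:-→d11:-→d12:-→d13:-→d14:-→d15:-→d16:H3→d17:-→d18:-→d19:-→d20:-→d21:-→d22:-→d23:H2→d24:H1  best=H1
  + 250.165.108.189/32 (H0) depth=32
  + 34.65.223.0/24 (H4) depth=24
  ? 34.0.2.217  path d0:H4→d1:-→d2:-→d3:-→d4:-→d5:-→d6:-→d7:-→d8:H3→d9:-  best=H3
  + 34.65.223.0/24 (H0) depth=24

== LOOKUPS ==
["H3","H0","H0","H4","H1","H3"]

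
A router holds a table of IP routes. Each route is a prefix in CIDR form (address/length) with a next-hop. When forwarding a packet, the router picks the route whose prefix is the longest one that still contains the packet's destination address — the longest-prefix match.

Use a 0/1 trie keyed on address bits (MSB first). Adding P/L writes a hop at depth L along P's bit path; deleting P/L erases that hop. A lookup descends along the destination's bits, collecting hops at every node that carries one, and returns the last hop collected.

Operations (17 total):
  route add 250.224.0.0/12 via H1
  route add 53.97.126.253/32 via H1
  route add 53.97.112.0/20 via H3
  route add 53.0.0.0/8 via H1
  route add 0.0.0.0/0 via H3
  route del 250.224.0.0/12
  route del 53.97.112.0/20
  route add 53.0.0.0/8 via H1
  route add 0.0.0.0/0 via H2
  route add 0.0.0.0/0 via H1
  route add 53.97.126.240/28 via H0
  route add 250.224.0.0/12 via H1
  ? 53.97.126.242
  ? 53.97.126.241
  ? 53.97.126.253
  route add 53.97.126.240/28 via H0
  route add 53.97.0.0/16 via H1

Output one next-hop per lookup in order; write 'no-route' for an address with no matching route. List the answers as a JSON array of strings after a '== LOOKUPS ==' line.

Process each operation:
  add 250.224.0.0/12 -> H1 at depth 12
  add 53.97.126.253/32 -> H1 at depth 32
  add 53.97.112.0/20 -> H3 at depth 20
  add 53.0.0.0/8 -> H1 at depth 8
  add 0.0.0.0/0 -> H3 at depth 0
  del 250.224.0.0/12 (clear depth 12)
  del 53.97.112.0/20 (clear depth 20)
  add 53.0.0.0/8 -> H1 at depth 8
  add 0.0.0.0/0 -> H2 at depth 0
  add 0.0.0.0/0 -> H1 at depth 0
  add 53.97.126.240/28 -> H0 at depth 28
  add 250.224.0.0/12 -> H1 at depth 12
  Q 53.97.126.242: descend 0011010101100001011111101111 ; hops seen [H1,H1,H0] ; pick H0
  Q 53.97.126.241: descend 0011010101100001011111101111 ; hops seen [H1,H1,H0] ; pick H0
  Q 53.97.126.253: descend 00110101011000010111111011111101 ; hops seen [H1,H1,H0,H1] ; pick H1
  add 53.97.126.240/28 -> H0 at depth 28
  add 53.97.0.0/16 -> H1 at depth 16

== LOOKUPS ==
["H0","H0","H1"]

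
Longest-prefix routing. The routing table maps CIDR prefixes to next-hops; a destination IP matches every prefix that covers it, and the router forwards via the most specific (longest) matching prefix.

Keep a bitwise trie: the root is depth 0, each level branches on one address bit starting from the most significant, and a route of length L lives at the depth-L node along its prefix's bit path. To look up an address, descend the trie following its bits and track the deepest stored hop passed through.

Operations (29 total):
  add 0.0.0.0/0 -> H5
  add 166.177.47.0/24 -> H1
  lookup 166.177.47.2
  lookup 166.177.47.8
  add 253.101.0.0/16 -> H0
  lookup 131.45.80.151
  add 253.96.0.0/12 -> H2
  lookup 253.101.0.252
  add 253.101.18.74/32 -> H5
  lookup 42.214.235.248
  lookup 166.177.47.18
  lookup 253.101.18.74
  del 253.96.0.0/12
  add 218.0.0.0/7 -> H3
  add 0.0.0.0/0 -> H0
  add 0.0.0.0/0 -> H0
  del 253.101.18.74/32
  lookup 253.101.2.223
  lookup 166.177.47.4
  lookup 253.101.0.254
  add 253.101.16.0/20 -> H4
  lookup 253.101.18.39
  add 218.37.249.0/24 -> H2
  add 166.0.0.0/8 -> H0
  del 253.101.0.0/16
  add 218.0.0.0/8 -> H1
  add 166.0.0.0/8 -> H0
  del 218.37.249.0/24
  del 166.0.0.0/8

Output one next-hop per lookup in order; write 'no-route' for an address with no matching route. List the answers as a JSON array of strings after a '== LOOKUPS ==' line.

Apply in order:
  + 0.0.0.0/0 (H5) depth=0
  + 166.177.47.0/24 (H1) depth=24
  ? 166.177.47.2  path d0:H5→d1:-→d2:-→d3:-→d4:-→d5:-→d6:-→d7:-→d8:-→d9:-→d10:-→d11:-→d12:-→d13:-→d14:-→d15:-→d16:-→d17:-→d18:-→d19:-→d20:-→d21:-→d22:-→d23:-→d24:H1  best=H1
  ? 166.177.47.8  path d0:H5→d1:-→d2:-→d3:-→d4:-→d5:-→d6:-→d7:-→d8:-→d9:-→d10:-→d11:-→d12:-→d13:-→d14:-→d15:-→d16:-→d17:-→d18:-→d19:-→d20:-→d21:-→d22:-→d23:-→d24:H1  best=H1
  + 253.101.0.0/16 (H0) depth=16
  ? 131.45.80.151  path d0:H5→d1:-→d2:-  best=H5
  + 253.96.0.0/12 (H2) depth=12
  ? 253.101.0.252  path d0:H5→d1:-→d2:-→d3:-→d4:-→d5:-→d6:-→d7:-→d8:-→d9:-→d10:-→d11:-→d12:H2→d13:-→d14:-→d15:-→d16:H0  best=H0
  + 253.101.18.74/32 (H5) depth=32
  ? 42.214.235.248  path d0:H5  best=H5
  ? 166.177.47.18  path d0:H5→d1:-→d2:-→d3:-→d4:-→d5:-→d6:-→d7:-→d8:-→d9:-→d10:-→d11:-→d12:-→d13:-→d14:-→d15:-→d16:-→d17:-→d18:-→d19:-→d20:-→d21:-→d22:-→d23:-→d24:H1  best=H1
  ? 253.101.18.74  path d0:H5→d1:-→d2:-→d3:-→d4:-→d5:-→d6:-→d7:-→d8:-→d9:-→d10:-→d11:-→d12:H2→d13:-→d14:-→d15:-→d16:H0→d17:-→d18:-→d19:-→d20:-→d21:-→d22:-→d23:-→d24:-→d25:-→d26:-→d27:-→d28:-→d29:-→d30:-→d31:-→d32:H5  best=H5
  del 253.96.0.0/12 (clear depth 12)
  + 218.0.0.0/7 (H3) depth=7
  + 0.0.0.0/0 (H0) depth=0
  + 0.0.0.0/0 (H0) depth=0
  del 253.101.18.74/32 (clear depth 32)
  ? 253.101.2.223  path d0:H0→d1:-→d2:-→d3:-→d4:-→d5:-→d6:-→d7:-→d8:-→d9:-→d10:-→d11:-→d12:-→d13:-→d14:-→d15:-→d16:H0→d17:-→d18:-→d19:-  best=H0
  ? 166.177.47.4  path d0:H0→d1:-→d2:-→d3:-→d4:-→d5:-→d6:-→d7:-→d8:-→d9:-→d10:-→d11:-→d12:-→d13:-→d14:-→d15:-→d16:-→d17:-→d18:-→d19:-→d20:-→d21:-→d22:-→d23:-→d24:H1  best=H1
  ? 253.101.0.254  path d0:H0→d1:-→d2:-→d3:-→d4:-→d5:-→d6:-→d7:-→d8:-→d9:-→d10:-→d11:-→d12:-→d13:-→d14:-→d15:-→d16:H0→d17:-→d18:-→d19:-  best=H0
  + 253.101.16.0/20 (H4) depth=20
  ? 253.101.18.39  path d0:H0→d1:-→d2:-→d3:-→d4:-→d5:-→d6:-→d7:-→d8:-→d9:-→d10:-→d11:-→d12:-→d13:-→d14:-→d15:-→d16:H0→d17:-→d18:-→d19:-→d20:H4→d21:-→d22:-→d23:-→d24:-→d25:-  best=H4
  + 218.37.249.0/24 (H2) depth=24
  + 166.0.0.0/8 (H0) depth=8
  del 253.101.0.0/16 (clear depth 16)
  + 218.0.0.0/8 (H1) depth=8
  + 166.0.0.0/8 (H0) depth=8
  del 218.37.249.0/24 (clear depth 24)
  del 166.0.0.0/8 (clear depth 8)

== LOOKUPS ==
["H1","H1","H5","H0","H5","H1","H5","H0","H1","H0","H4"]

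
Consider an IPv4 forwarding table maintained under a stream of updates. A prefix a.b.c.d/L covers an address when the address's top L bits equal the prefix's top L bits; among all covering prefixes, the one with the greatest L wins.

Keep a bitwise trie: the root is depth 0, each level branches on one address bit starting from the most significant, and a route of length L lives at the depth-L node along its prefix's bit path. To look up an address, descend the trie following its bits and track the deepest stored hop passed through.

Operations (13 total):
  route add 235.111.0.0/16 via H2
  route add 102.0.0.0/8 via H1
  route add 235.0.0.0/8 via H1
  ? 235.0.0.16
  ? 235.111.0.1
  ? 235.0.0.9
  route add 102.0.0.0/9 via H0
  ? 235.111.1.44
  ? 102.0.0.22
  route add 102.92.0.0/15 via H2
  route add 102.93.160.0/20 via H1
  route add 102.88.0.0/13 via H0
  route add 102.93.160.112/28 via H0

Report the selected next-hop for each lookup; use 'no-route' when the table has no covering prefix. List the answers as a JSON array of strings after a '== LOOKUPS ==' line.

Process each operation:
  add 235.111.0.0/16 -> H2 at depth 16
  add 102.0.0.0/8 -> H1 at depth 8
  add 235.0.0.0/8 -> H1 at depth 8
  Q 235.0.0.16: descend 111010110 ; hops seen [H1] ; pick H1
  Q 235.111.0.1: descend 1110101101101111 ; hops seen [H1,H2] ; pick H2
  Q 235.0.0.9: descend 111010110 ; hops seen [H1] ; pick H1
  add 102.0.0.0/9 -> H0 at depth 9
  Q 235.111.1.44: descend 1110101101101111 ; hops seen [H1,H2] ; pick H2
  Q 102.0.0.22: descend 011001100 ; hops seen [H1,H0] ; pick H0
  add 102.92.0.0/15 -> H2 at depth 15
  add 102.93.160.0/20 -> H1 at depth 20
  add 102.88.0.0/13 -> H0 at depth 13
  add 102.93.160.112/28 -> H0 at depth 28

== LOOKUPS ==
["H1","H2","H1","H2","H0"]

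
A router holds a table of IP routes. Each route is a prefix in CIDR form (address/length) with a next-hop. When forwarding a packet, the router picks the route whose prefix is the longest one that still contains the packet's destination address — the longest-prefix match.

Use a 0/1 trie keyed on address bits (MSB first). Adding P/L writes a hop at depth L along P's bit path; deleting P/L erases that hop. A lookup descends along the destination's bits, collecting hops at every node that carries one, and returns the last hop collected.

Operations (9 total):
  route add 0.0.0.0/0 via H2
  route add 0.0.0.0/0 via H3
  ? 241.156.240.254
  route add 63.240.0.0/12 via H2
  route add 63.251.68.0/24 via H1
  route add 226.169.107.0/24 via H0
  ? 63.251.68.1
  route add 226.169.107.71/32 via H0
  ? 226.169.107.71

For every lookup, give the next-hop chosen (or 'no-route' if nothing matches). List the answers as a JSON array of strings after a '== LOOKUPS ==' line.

Trace:
  add 0.0.0.0/0 -> H2 at depth 0
  add 0.0.0.0/0 -> H3 at depth 0
  ? 241.156.240.254  path d0:H3  best=H3
  add 63.240.0.0/12 -> H2 at depth 12
  add 63.251.68.0/24 -> H1 at depth 24
  add 226.169.107.0/24 -> H0 at depth 24
  ? 63.251.68.1  path d0:H3→d1:-→d2:-→d3:-→d4:-→d5:-→d6:-→d7:-→d8:-→d9:-→d10:-→d11:-→d12:H2→d13:-→d14:-→d15:-→d16:-→d17:-→d18:-→d19:-→d20:-→d21:-→d22:-→d23:-→d24:H1  best=H1
  add 226.169.107.71/32 -> H0 at depth 32
  ? 226.169.107.71  path d0:H3→d1:-→d2:-→d3:-→d4:-→d5:-→d6:-→d7:-→d8:-→d9:-→d10:-→d11:-→d12:-→d13:-→d14:-→d15:-→d16:-→d17:-→d18:-→d19:-→d20:-→d21:-→d22:-→d23:-→d24:H0→d25:-→d26:-→d27:-→d28:-→d29:-→d30:-→d31:-→d32:H0  best=H0

== LOOKUPS ==
["H3","H1","H0"]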